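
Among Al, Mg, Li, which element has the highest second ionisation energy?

Consider each +1 ion: Al⁺ still has 2 valence electrons; Mg⁺ still has 1 valence electron; Li⁺ is the bare [He] core.
Core electrons are held far more tightly than valence electrons, so Li tops the IE_2 order.
Valence configurations: Al⁺ [Ne]3s², Mg⁺ [Ne]3s¹.
Tabulated IE_2 (kJ/mol): Al 1817, Mg 1451, Li 7298.
Overall IE_2 order: Mg < Al < Li.

Li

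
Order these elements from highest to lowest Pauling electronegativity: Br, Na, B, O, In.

B is in period 2, group 13; O is in period 2, group 16; Na is in period 3, group 1; Br is in period 4, group 17; In is in period 5, group 13.
Electronegativity increases across a period and decreases down a group, tracking effective nuclear charge and atomic size.
Neither a single period nor a single group — weigh both effects.
In > Na: period and group pull opposite ways; the across-period shift dominates (1.78 vs 0.93).
B > In: B sits above In in group 13, so the down-group effect alone puts B higher.
Br > B: period and group pull opposite ways; the across-period shift dominates (2.96 vs 2.04).
O > Br: period and group pull opposite ways; the down-group shift dominates (3.44 vs 2.96).
Tabulated electronegativity (Pauling): B 2.04, O 3.44, Na 0.93, Br 2.96, In 1.78.
So from highest to lowest: O > Br > B > In > Na.

O > Br > B > In > Na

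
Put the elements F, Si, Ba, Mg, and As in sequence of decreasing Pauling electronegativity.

F, As, Si, Mg, Ba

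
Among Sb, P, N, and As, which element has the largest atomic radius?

Sb

Radius decreases left→right (rising Z_eff, same n) and increases top→bottom (higher n).
All are in group 15, so atomic radius increases down the group.
The largest atomic radius among these belongs to Sb.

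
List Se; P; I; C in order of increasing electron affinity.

Adding an electron releases more energy for atoms nearer the top right (short of the noble gases).
A diagonal step moves right (one effect) and down (the opposite effect) at once.
C > P: the two effects oppose for this pair; the down-group effect wins (122 vs 72 kJ/mol).
Se > C: the two effects oppose for this pair; the across-period effect wins (195 vs 122 kJ/mol).
I > Se: the two effects oppose for this pair; the across-period effect wins (295 vs 195 kJ/mol).
Approximate values (kJ/mol): C 122, P 72, Se 195, I 295.
So from lowest to highest: P < C < Se < I.

P < C < Se < I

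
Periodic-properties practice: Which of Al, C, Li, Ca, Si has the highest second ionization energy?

Li

IE_2 is the cost of taking one more electron from the +1 cation: Al⁺ still has 2 valence electrons; C⁺ still has 3 valence electrons; Li⁺ is the bare [He] core; Ca⁺ still has 1 valence electron; Si⁺ still has 3 valence electrons.
Pulling an electron out of a noble-gas core costs far more than removing a remaining valence electron, so Li sits at the high end of IE_2.
Valence configurations: Al⁺ [Ne]3s², C⁺ [He]2s²2p¹, Ca⁺ [Ar]4s¹, Si⁺ [Ne]3s²3p¹.
Si⁺ loses a lone 3p electron whereas Al⁺ must break into a filled 3s² pair, so IE_2(Al) > IE_2(Si) even though Si has the higher nuclear charge.
Approximate IE_2 values (kJ/mol): Al 1817, C 2353, Li 7298, Ca 1145, Si 1577.
Putting it together, IE_2: Ca < Si < Al < C < Li.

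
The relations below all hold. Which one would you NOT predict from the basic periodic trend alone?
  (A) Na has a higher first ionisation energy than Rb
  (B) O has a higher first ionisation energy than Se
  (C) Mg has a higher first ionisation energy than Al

The general trend: first ionisation energy increases across a period and decreases down a group.
(A) Na (period 3, group 1) vs Rb (period 5, group 1): the stated order agrees with the simple trend.
(B) O (period 2, group 16) vs Se (period 4, group 16): the stated order agrees with the simple trend.
(C) Mg (period 3, group 2) vs Al (period 3, group 13): the stated order contradicts the simple trend.
The exception is (C): Al's single 3p electron is easier to remove than one from Mg's filled 3s².

(C)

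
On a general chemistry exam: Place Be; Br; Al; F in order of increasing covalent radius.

Be is in period 2, group 2; F is in period 2, group 17; Al is in period 3, group 13; Br is in period 4, group 17.
Radius decreases left→right (rising Z_eff, same n) and increases top→bottom (higher n).
Here both period and group differ, so the two effects have to be weighed against each other.
Be > F: Be lies to the left of F in period 2, so the across-period effect alone puts Be larger.
Br > Be: period and group pull opposite ways; the down-group shift dominates (114 vs 102 pm).
Al > Br: period and group pull opposite ways; the across-period shift dominates (126 vs 114 pm).
For reference (pm): Be 102, F 64, Al 126, Br 114.
So from smallest to largest: F < Be < Br < Al.

F < Be < Br < Al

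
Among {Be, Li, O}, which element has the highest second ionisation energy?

The second ionization energy removes an electron from the +1 ion. For each element: Be⁺ still has 1 valence electron; Li⁺ is the bare [He] core; O⁺ still has 5 valence electrons.
Pulling an electron out of a noble-gas core costs far more than removing a remaining valence electron, so Li sits at the high end of IE_2.
Valence configurations: Be⁺ [He]2s¹, O⁺ [He]2s²2p³.
The numbers (kJ/mol): Be 1757, Li 7298, O 3388.
Putting it together, IE_2: Be < O < Li.

Li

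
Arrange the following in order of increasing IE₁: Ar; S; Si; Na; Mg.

Na is in period 3, group 1; Mg is in period 3, group 2; Si is in period 3, group 14; S is in period 3, group 16; Ar is in period 3, group 18.
Removing the outermost electron gets harder across a period and easier down a group.
All lie in period 3, so first ionization energy increases left to right.
So from lowest to highest: Na < Mg < Si < S < Ar.

Na < Mg < Si < S < Ar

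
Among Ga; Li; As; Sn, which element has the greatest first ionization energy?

Li is in period 2, group 1; Ga is in period 4, group 13; As is in period 4, group 15; Sn is in period 5, group 14.
Removing the outermost electron gets harder across a period and easier down a group.
Neither a single period nor a single group — weigh both effects.
Ga > Li: period and group pull opposite ways; the across-period shift dominates (579 vs 520 kJ/mol).
Sn > Ga: the two effects oppose for this pair; the across-period effect wins (709 vs 579 kJ/mol).
As > Sn: both effects reinforce here, so As is clearly the higher of the two.
Tabulated first ionization energy (kJ/mol): Li 520, Ga 579, As 947, Sn 709.
The greatest first ionization energy among these belongs to As.

As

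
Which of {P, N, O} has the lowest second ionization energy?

IE_2 is the cost of taking one more electron from the +1 cation: P⁺ still has 4 valence electrons; N⁺ still has 4 valence electrons; O⁺ still has 5 valence electrons.
All are still removing valence electrons, so compare the +1 ions as you would atoms: IE_2 generally rises across a period (higher Z_eff) and falls down a group (larger shell), subject to the usual subshell exceptions.
Valence configurations: P⁺ [Ne]3s²3p², N⁺ [He]2s²2p², O⁺ [He]2s²2p³.
The numbers (kJ/mol): P 1907, N 2856, O 3388.
Overall IE_2 order: P < N < O.

P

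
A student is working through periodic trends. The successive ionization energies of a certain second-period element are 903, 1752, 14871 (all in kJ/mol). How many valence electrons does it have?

2

Look for the largest jump between consecutive ionization energies: IE3/IE2 ≈ 8.5, far larger than any earlier ratio.
That jump marks the point where a core electron is being removed. So the atom has 2 valence electrons.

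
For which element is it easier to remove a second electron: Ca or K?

Ca

Consider each +1 ion: Ca⁺ still has 1 valence electron; K⁺ is the bare [Ar] core.
Breaking into a closed-shell core is much more expensive than removing a leftover valence electron — K has the largest IE_2 here.
Approximate IE_2 values (kJ/mol): Ca 1145, K 3052.
Putting it together, IE_2: Ca < K.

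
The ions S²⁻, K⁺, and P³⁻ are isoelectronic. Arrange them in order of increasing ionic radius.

K⁺ < S²⁻ < P³⁻

All of these have 18 electrons, so size is governed by nuclear charge alone: the more protons, the stronger the pull on the same electron cloud, and the smaller the ion.
Nuclear charges: K⁺ (Z=19), S²⁻ (Z=16), P³⁻ (Z=15).
Smallest to largest: K⁺ < S²⁻ < P³⁻.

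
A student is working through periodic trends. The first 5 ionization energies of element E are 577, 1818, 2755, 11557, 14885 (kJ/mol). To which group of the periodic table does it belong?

Look for the largest jump between consecutive ionization energies: IE4/IE3 ≈ 4.2, far larger than any earlier ratio.
That jump marks the point where a core electron is being removed. So the atom has 3 valence electrons.
A main-group element with 3 valence electrons is in group 13.

Group 13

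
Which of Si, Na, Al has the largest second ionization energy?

The second ionization energy removes an electron from the +1 ion. For each element: Si⁺ still has 3 valence electrons; Na⁺ is the bare [Ne] core; Al⁺ still has 2 valence electrons.
Pulling an electron out of a noble-gas core costs far more than removing a remaining valence electron, so Na sits at the high end of IE_2.
Valence configurations: Si⁺ [Ne]3s²3p¹, Al⁺ [Ne]3s².
Si⁺ loses a lone 3p electron whereas Al⁺ must break into a filled 3s² pair, so IE_2(Al) > IE_2(Si) even though Si has the higher nuclear charge.
Approximate IE_2 values (kJ/mol): Si 1577, Na 4562, Al 1817.
Hence IE_2: Si < Al < Na.

Na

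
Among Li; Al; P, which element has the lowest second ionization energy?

Al

After 1 electron has been removed, what remains? Li⁺ is the bare [He] core; Al⁺ still has 2 valence electrons; P⁺ still has 4 valence electrons.
Pulling an electron out of a noble-gas core costs far more than removing a remaining valence electron, so Li sits at the high end of IE_2.
Valence configurations: Al⁺ [Ne]3s², P⁺ [Ne]3s²3p².
Tabulated IE_2 (kJ/mol): Li 7298, Al 1817, P 1907.
So the second ionization energies run Al < P < Li.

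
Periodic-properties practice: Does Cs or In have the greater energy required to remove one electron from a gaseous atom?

In

In is in period 5, group 13; Cs is in period 6, group 1.
First ionization energy rises across a period (greater Z_eff holds electrons more tightly) and falls down a group (valence electrons are farther from the nucleus).
These span different periods and groups, so the two trends combine.
In > Cs: both effects reinforce here, so In is clearly the higher of the two.
For reference (kJ/mol): In 558, Cs 376.
So In has the greater energy required to remove one electron from a gaseous atom (In > Cs).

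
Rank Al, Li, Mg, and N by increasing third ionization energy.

Al < N < Mg < Li

After 2 electrons have been removed, what remains? Al²⁺ still has 1 valence electron; Li²⁺ is already 1 electron into the core; Mg²⁺ is the bare [Ne] core; N²⁺ still has 3 valence electrons.
Breaking into a closed-shell core is much more expensive than removing a leftover valence electron — Mg and Li have the largest IE_3 here.
Valence configurations: Al²⁺ [Ne]3s¹, N²⁺ [He]2s²2p¹.
Tabulated IE_3 (kJ/mol): Al 2745, Li 11815, Mg 7733, N 4578.
Hence IE_3: Al < N < Mg < Li.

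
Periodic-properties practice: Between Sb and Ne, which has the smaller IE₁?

Ne is in period 2, group 18; Sb is in period 5, group 15.
IE₁ increases left→right with effective nuclear charge and decreases top→bottom as the valence shell moves farther out.
These span different periods and groups, so the two trends combine.
Ne > Sb: relative to Sb, both the across-period and down-group shifts push Ne's first ionization energy up.
Tabulated first ionization energy (kJ/mol): Ne 2081, Sb 831.
So Sb has the smaller IE₁ (Sb < Ne).

Sb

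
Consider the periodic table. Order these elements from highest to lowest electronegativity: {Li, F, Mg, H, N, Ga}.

F > N > H > Ga > Mg > Li

H is in period 1, group 1; Li is in period 2, group 1; N is in period 2, group 15; F is in period 2, group 17; Mg is in period 3, group 2; Ga is in period 4, group 13.
EN rises left→right (higher Z_eff, smaller atoms) and falls top→bottom (larger, more shielded atoms).
Neither a single period nor a single group — weigh both effects.
Mg > Li: period and group pull opposite ways; the across-period shift dominates (1.31 vs 0.98).
Ga > Mg: the two effects oppose for this pair; the across-period effect wins (1.81 vs 1.31).
H > Ga: the two effects oppose for this pair; the down-group effect wins (2.20 vs 1.81).
N > H: the two effects oppose for this pair; the across-period effect wins (3.04 vs 2.20).
F > N: both are in period 2; the period trend gives F the larger value.
For reference (Pauling): H 2.20, Li 0.98, N 3.04, F 3.98, Mg 1.31, Ga 1.81.
So from highest to lowest: F > N > H > Ga > Mg > Li.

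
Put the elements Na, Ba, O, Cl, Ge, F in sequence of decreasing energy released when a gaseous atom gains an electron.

Cl, F, O, Ge, Na, Ba

O is in period 2, group 16; F is in period 2, group 17; Na is in period 3, group 1; Cl is in period 3, group 17; Ge is in period 4, group 14; Ba is in period 6, group 2.
Atoms with high Z_eff and room in the valence shell (especially the halogens) have the most exothermic electron affinities.
Here both period and group differ, so the two effects have to be weighed against each other.
Na > Ba: the two effects oppose for this pair; the down-group effect wins (53 vs 14 kJ/mol).
Ge > Na: the two effects oppose for this pair; the across-period effect wins (119 vs 53 kJ/mol).
O > Ge: relative to Ge, both the across-period and down-group shifts push O's electron affinity up.
F > O: F lies to the right of O in period 2, so the across-period effect alone puts F higher.
Cl > F: this pair runs against the simple trend — see the exception note.
Note the exception: Cl has a higher electron affinity than F, contrary to the simple trend — F's small 2p subshell makes the incoming electron feel strong e⁻–e⁻ repulsion, so Cl actually releases more energy on gaining an electron.
For reference (kJ/mol): O 141, F 328, Na 53, Cl 349, Ge 119, Ba 14.
So from highest to lowest: Cl > F > O > Ge > Na > Ba.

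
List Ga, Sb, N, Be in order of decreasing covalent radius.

Moving right in a period, electrons are added to the same shell under a stronger nuclear pull, so atoms get smaller; moving down, a new shell is opened and atoms get larger.
Here both period and group differ, so the two effects have to be weighed against each other.
Be > N: Be lies to the left of N in period 2, so the across-period effect alone puts Be larger.
Ga > Be: period and group pull opposite ways; the down-group shift dominates (124 vs 102 pm).
Sb > Ga: the two effects oppose for this pair; the down-group effect wins (140 vs 124 pm).
Tabulated atomic radius (pm): Be 102, N 71, Ga 124, Sb 140.
So from largest to smallest: Sb > Ga > Be > N.

Sb, Ga, Be, N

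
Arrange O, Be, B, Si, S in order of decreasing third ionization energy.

Be, O, B, S, Si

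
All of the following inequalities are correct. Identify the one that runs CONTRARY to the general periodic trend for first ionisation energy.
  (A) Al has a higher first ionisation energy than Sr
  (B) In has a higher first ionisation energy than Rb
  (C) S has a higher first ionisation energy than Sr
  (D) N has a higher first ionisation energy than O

The general trend: first ionisation energy increases across a period and decreases down a group.
(A) Al (period 3, group 13) vs Sr (period 5, group 2): the stated order agrees with the simple trend.
(B) In (period 5, group 13) vs Rb (period 5, group 1): the stated order agrees with the simple trend.
(C) S (period 3, group 16) vs Sr (period 5, group 2): the stated order agrees with the simple trend.
(D) N (period 2, group 15) vs O (period 2, group 16): the stated order contradicts the simple trend.
The exception is (D): pairing an electron in O's 2p⁴ costs repulsion energy, so O ionizes more easily than half-filled N (2p³).

(D)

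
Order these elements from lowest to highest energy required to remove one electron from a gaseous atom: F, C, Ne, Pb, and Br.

C is in period 2, group 14; F is in period 2, group 17; Ne is in period 2, group 18; Br is in period 4, group 17; Pb is in period 6, group 14.
IE₁ increases left→right with effective nuclear charge and decreases top→bottom as the valence shell moves farther out.
Neither a single period nor a single group — weigh both effects.
C > Pb: C sits above Pb in group 14, so the down-group effect alone puts C higher.
Br > C: the two effects oppose for this pair; the across-period effect wins (1140 vs 1086 kJ/mol).
F > Br: they share group 17; the group trend gives F the larger value.
Ne > F: Ne lies to the right of F in period 2, so the across-period effect alone puts Ne higher.
Approximate values (kJ/mol): C 1086, F 1681, Ne 2081, Br 1140, Pb 716.
So from lowest to highest: Pb < C < Br < F < Ne.

Pb < C < Br < F < Ne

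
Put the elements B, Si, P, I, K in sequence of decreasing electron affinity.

I > Si > P > K > B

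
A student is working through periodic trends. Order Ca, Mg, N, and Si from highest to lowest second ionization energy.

The second ionization energy removes an electron from the +1 ion. For each element: Ca⁺ still has 1 valence electron; Mg⁺ still has 1 valence electron; N⁺ still has 4 valence electrons; Si⁺ still has 3 valence electrons.
All are still removing valence electrons, so compare the +1 ions as you would atoms: IE_2 generally rises across a period (higher Z_eff) and falls down a group (larger shell), subject to the usual subshell exceptions.
Valence configurations: Ca⁺ [Ar]4s¹, Mg⁺ [Ne]3s¹, N⁺ [He]2s²2p², Si⁺ [Ne]3s²3p¹.
Tabulated IE_2 (kJ/mol): Ca 1145, Mg 1451, N 2856, Si 1577.
Overall IE_2 order: Ca < Mg < Si < N.

N > Si > Mg > Ca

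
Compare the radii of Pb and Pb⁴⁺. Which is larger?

Pb

Forming Pb⁴⁺ removes 4 electrons from Pb. Fewer electrons for the same nuclear charge means less shielding and a higher Z_eff on the remaining electrons.
A cation is smaller than its parent atom: Pb⁴⁺ < Pb.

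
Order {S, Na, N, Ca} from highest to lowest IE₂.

Na, N, S, Ca

Consider each +1 ion: S⁺ still has 5 valence electrons; Na⁺ is the bare [Ne] core; N⁺ still has 4 valence electrons; Ca⁺ still has 1 valence electron.
Breaking into a closed-shell core is much more expensive than removing a leftover valence electron — Na has the largest IE_2 here.
Valence configurations: S⁺ [Ne]3s²3p³, N⁺ [He]2s²2p², Ca⁺ [Ar]4s¹.
Tabulated IE_2 (kJ/mol): S 2252, Na 4562, N 2856, Ca 1145.
Hence IE_2: Ca < S < N < Na.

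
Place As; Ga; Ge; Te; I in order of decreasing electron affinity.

I > Te > Ge > As > Ga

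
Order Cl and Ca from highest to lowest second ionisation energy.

Cl > Ca

The second ionization energy removes an electron from the +1 ion. For each element: Cl⁺ still has 6 valence electrons; Ca⁺ still has 1 valence electron.
All are still removing valence electrons, so compare the +1 ions as you would atoms: IE_2 generally rises across a period (higher Z_eff) and falls down a group (larger shell), subject to the usual subshell exceptions.
Valence configurations: Cl⁺ [Ne]3s²3p⁴, Ca⁺ [Ar]4s¹.
Tabulated IE_2 (kJ/mol): Cl 2298, Ca 1145.
Overall IE_2 order: Ca < Cl.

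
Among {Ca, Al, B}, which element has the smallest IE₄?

Consider each +3 ion: Ca³⁺ is already 1 electron into the core; Al³⁺ is the bare [Ne] core; B³⁺ is the bare [He] core.
All of these are removing an electron from a noble-gas core or deeper; the smaller core (lower principal quantum number) is held far more tightly, and within a period the higher nuclear charge binds the same core more tightly.
Approximate IE_4 values (kJ/mol): Ca 6491, Al 11577, B 25026.
Overall IE_4 order: Ca < Al < B.

Ca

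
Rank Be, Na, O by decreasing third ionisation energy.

IE_3 is the cost of taking one more electron from the +2 cation: Be²⁺ is the bare [He] core; Na²⁺ is already 1 electron into the core; O²⁺ still has 4 valence electrons.
Core electrons are held far more tightly than valence electrons, so Na and Be top the IE_3 order.
The numbers (kJ/mol): Be 14849, Na 6910, O 5300.
So the third ionization energies run O < Na < Be.

Be, Na, O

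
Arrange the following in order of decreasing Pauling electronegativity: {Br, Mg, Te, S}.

Br, S, Te, Mg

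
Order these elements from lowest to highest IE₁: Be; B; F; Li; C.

Li is in period 2, group 1; Be is in period 2, group 2; B is in period 2, group 13; C is in period 2, group 14; F is in period 2, group 17.
Across a period the outer electron is held more tightly (higher IE₁); down a group it sits in a higher shell, more shielded, and comes off more easily.
All lie in period 2; the across-period trend (first ionization energy increases left to right) applies, with the exception below.
Note the exception: Be has a higher first ionization energy than B, contrary to the simple trend — removing B's lone 2p electron is easier than breaking Be's filled 2s².
For reference (kJ/mol): Li 520, Be 900, B 801, C 1086, F 1681.
So from lowest to highest: Li < B < Be < C < F.

Li < B < Be < C < F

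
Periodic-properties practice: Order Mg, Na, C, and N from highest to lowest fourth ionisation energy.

Mg, Na, N, C

The fourth ionization energy removes an electron from the +3 ion. For each element: Mg³⁺ is already 1 electron into the core; Na³⁺ is already 2 electrons into the core; C³⁺ still has 1 valence electron; N³⁺ still has 2 valence electrons.
Pulling an electron out of a noble-gas core costs far more than removing a remaining valence electron, so Na and Mg sit at the high end of IE_4.
Valence configurations: C³⁺ [He]2s¹, N³⁺ [He]2s².
The numbers (kJ/mol): Mg 10543, Na 9543, C 6223, N 7475.
Overall IE_4 order: C < N < Na < Mg.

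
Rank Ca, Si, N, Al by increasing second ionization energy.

Ca < Si < Al < N

IE_2 is the cost of taking one more electron from the +1 cation: Ca⁺ still has 1 valence electron; Si⁺ still has 3 valence electrons; N⁺ still has 4 valence electrons; Al⁺ still has 2 valence electrons.
All are still removing valence electrons, so compare the +1 ions as you would atoms: IE_2 generally rises across a period (higher Z_eff) and falls down a group (larger shell), subject to the usual subshell exceptions.
Valence configurations: Ca⁺ [Ar]4s¹, Si⁺ [Ne]3s²3p¹, N⁺ [He]2s²2p², Al⁺ [Ne]3s².
Si⁺ loses a lone 3p electron whereas Al⁺ must break into a filled 3s² pair, so IE_2(Al) > IE_2(Si) even though Si has the higher nuclear charge.
The numbers (kJ/mol): Ca 1145, Si 1577, N 2856, Al 1817.
Putting it together, IE_2: Ca < Si < Al < N.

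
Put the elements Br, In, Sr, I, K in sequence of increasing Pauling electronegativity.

K is in period 4, group 1; Br is in period 4, group 17; Sr is in period 5, group 2; In is in period 5, group 13; I is in period 5, group 17.
EN rises left→right (higher Z_eff, smaller atoms) and falls top→bottom (larger, more shielded atoms).
Neither a single period nor a single group — weigh both effects.
Sr > K: the two effects oppose for this pair; the across-period effect wins (0.95 vs 0.82).
In > Sr: In lies to the right of Sr in period 5, so the across-period effect alone puts In higher.
I > In: I lies to the right of In in period 5, so the across-period effect alone puts I higher.
Br > I: they share group 17; the group trend gives Br the larger value.
For reference (Pauling): K 0.82, Br 2.96, Sr 0.95, In 1.78, I 2.66.
So from lowest to highest: K < Sr < In < I < Br.

K, Sr, In, I, Br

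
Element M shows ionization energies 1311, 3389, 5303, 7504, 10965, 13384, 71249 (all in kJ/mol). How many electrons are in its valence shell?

6

Look for the largest jump between consecutive ionization energies: IE7/IE6 ≈ 5.3, far larger than any earlier ratio.
That jump marks the point where a core electron is being removed. So the atom has 6 valence electrons.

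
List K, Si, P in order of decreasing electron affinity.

Si is in period 3, group 14; P is in period 3, group 15; K is in period 4, group 1.
Adding an electron releases more energy for atoms nearer the top right (short of the noble gases).
Neither a single period nor a single group — weigh both effects.
P > K: relative to K, both the across-period and down-group shifts push P's electron affinity up.
Si > P: this pair runs against the simple trend — see the exception note.
Note the exception: Si has a higher electron affinity than P, contrary to the simple trend — adding an electron to P's half-filled 3p³ is unfavourable, so Si (3p²) has the more exothermic EA.
Tabulated electron affinity (kJ/mol): Si 134, P 72, K 48.
So from highest to lowest: Si > P > K.

Si > P > K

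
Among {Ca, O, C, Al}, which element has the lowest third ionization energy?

Al

IE_3 is the cost of taking one more electron from the +2 cation: Ca²⁺ is the bare [Ar] core; O²⁺ still has 4 valence electrons; C²⁺ still has 2 valence electrons; Al²⁺ still has 1 valence electron.
Usually core removal costs more than valence removal, but here the competition is close: a tightly held n=2 valence electron can cost more to remove than an n=3 core electron, so the actual values have to decide it.
Valence configurations: O²⁺ [He]2s²2p², C²⁺ [He]2s², Al²⁺ [Ne]3s¹.
The numbers (kJ/mol): Ca 4912, O 5300, C 4620, Al 2745.
Hence IE_3: Al < C < Ca < O.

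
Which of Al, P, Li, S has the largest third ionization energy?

Li

Consider each +2 ion: Al²⁺ still has 1 valence electron; P²⁺ still has 3 valence electrons; Li²⁺ is already 1 electron into the core; S²⁺ still has 4 valence electrons.
Core electrons are held far more tightly than valence electrons, so Li tops the IE_3 order.
Valence configurations: Al²⁺ [Ne]3s¹, P²⁺ [Ne]3s²3p¹, S²⁺ [Ne]3s²3p².
Tabulated IE_3 (kJ/mol): Al 2745, P 2914, Li 11815, S 3357.
So the third ionization energies run Al < P < S < Li.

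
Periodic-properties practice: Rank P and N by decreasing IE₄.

N > P

IE_4 is the cost of taking one more electron from the +3 cation: P³⁺ still has 2 valence electrons; N³⁺ still has 2 valence electrons.
All are still removing valence electrons, so compare the +3 ions as you would atoms: IE_4 generally rises across a period (higher Z_eff) and falls down a group (larger shell), subject to the usual subshell exceptions.
Valence configurations: P³⁺ [Ne]3s², N³⁺ [He]2s².
Tabulated IE_4 (kJ/mol): P 4964, N 7475.
So the fourth ionization energies run P < N.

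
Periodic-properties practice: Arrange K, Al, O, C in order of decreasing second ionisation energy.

The second ionization energy removes an electron from the +1 ion. For each element: K⁺ is the bare [Ar] core; Al⁺ still has 2 valence electrons; O⁺ still has 5 valence electrons; C⁺ still has 3 valence electrons.
Usually core removal costs more than valence removal, but here the competition is close: a tightly held n=2 valence electron can cost more to remove than an n=3 core electron, so the actual values have to decide it.
Valence configurations: Al⁺ [Ne]3s², O⁺ [He]2s²2p³, C⁺ [He]2s²2p¹.
Approximate IE_2 values (kJ/mol): K 3052, Al 1817, O 3388, C 2353.
So the second ionization energies run Al < C < K < O.

O > K > C > Al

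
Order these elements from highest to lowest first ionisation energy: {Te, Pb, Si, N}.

N, Te, Si, Pb

Across a period the outer electron is held more tightly (higher IE₁); down a group it sits in a higher shell, more shielded, and comes off more easily.
These span different periods and groups, so the two trends combine.
Si > Pb: Si sits above Pb in group 14, so the down-group effect alone puts Si higher.
Te > Si: the two effects oppose for this pair; the across-period effect wins (869 vs 786 kJ/mol).
N > Te: the two effects oppose for this pair; the down-group effect wins (1402 vs 869 kJ/mol).
For reference (kJ/mol): N 1402, Si 786, Te 869, Pb 716.
So from highest to lowest: N > Te > Si > Pb.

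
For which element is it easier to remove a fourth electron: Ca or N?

Ca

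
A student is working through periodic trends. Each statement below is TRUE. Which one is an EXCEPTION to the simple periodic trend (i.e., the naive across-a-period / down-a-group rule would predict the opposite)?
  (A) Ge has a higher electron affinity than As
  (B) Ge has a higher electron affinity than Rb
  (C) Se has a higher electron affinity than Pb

(A)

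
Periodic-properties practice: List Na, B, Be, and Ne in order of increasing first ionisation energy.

Be is in period 2, group 2; B is in period 2, group 13; Ne is in period 2, group 18; Na is in period 3, group 1.
IE₁ increases left→right with effective nuclear charge and decreases top→bottom as the valence shell moves farther out.
Neither a single period nor a single group — weigh both effects.
B > Na: both effects reinforce here, so B is clearly the higher of the two.
Be > B: this pair runs against the simple trend — see the exception note.
Ne > Be: both are in period 2; the period trend gives Ne the larger value.
Note the exception: Be has a higher first ionization energy than B, contrary to the simple trend — removing B's lone 2p electron is easier than breaking Be's filled 2s².
Tabulated first ionization energy (kJ/mol): Be 900, B 801, Ne 2081, Na 496.
So from lowest to highest: Na < B < Be < Ne.

Na < B < Be < Ne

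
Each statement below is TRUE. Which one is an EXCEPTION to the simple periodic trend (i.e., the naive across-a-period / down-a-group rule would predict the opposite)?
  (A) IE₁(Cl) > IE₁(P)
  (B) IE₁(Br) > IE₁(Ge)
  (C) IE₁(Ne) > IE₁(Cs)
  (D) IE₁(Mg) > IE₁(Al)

(D)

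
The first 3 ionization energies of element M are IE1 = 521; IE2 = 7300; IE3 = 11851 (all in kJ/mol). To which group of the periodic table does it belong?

Group 1

Look for the largest jump between consecutive ionization energies: IE2/IE1 ≈ 14.0, far larger than any earlier ratio.
That jump marks the point where a core electron is being removed. So the atom has 1 valence electron.
A main-group element with 1 valence electron is in group 1.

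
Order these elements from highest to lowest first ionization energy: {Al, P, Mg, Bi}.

P > Mg > Bi > Al

Mg is in period 3, group 2; Al is in period 3, group 13; P is in period 3, group 15; Bi is in period 6, group 15.
Removing the outermost electron gets harder across a period and easier down a group.
Neither a single period nor a single group — weigh both effects.
Bi > Al: the two effects oppose for this pair; the across-period effect wins (703 vs 578 kJ/mol).
Mg > Bi: the two effects oppose for this pair; the down-group effect wins (738 vs 703 kJ/mol).
P > Mg: both are in period 3; the period trend gives P the larger value.
Note the exception: Mg has a higher first ionization energy than Al, contrary to the simple trend — Al's single 3p electron is easier to remove than one from Mg's filled 3s².
Tabulated first ionization energy (kJ/mol): Mg 738, Al 578, P 1012, Bi 703.
So from highest to lowest: P > Mg > Bi > Al.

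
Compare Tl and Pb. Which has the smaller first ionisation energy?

Tl

Across a period the outer electron is held more tightly (higher IE₁); down a group it sits in a higher shell, more shielded, and comes off more easily.
All lie in period 6, so first ionization energy increases left to right.
So Tl has the smaller first ionisation energy (Tl < Pb).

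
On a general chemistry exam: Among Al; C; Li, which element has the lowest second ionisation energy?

Consider each +1 ion: Al⁺ still has 2 valence electrons; C⁺ still has 3 valence electrons; Li⁺ is the bare [He] core.
Pulling an electron out of a noble-gas core costs far more than removing a remaining valence electron, so Li sits at the high end of IE_2.
Valence configurations: Al⁺ [Ne]3s², C⁺ [He]2s²2p¹.
The numbers (kJ/mol): Al 1817, C 2353, Li 7298.
So the second ionization energies run Al < C < Li.

Al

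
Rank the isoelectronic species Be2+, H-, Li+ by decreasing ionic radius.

All of these have 2 electrons, so size is governed by nuclear charge alone: the more protons, the stronger the pull on the same electron cloud, and the smaller the ion.
Nuclear charges: Be2+ (Z=4), Li+ (Z=3), H- (Z=1).
Largest to smallest: H- > Li+ > Be2+.

H-, Li+, Be2+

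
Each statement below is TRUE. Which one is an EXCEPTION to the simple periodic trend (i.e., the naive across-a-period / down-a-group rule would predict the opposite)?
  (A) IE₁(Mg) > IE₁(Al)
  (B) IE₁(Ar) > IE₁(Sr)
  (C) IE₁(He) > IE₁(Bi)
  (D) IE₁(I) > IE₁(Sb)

(A)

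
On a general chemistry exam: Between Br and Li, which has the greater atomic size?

Li

Li is in period 2, group 1; Br is in period 4, group 17.
Radius decreases left→right (rising Z_eff, same n) and increases top→bottom (higher n).
Neither a single period nor a single group — weigh both effects.
Li > Br: period and group pull opposite ways; the across-period shift dominates (133 vs 114 pm).
For reference (pm): Li 133, Br 114.
So Li has the greater atomic size (Li > Br).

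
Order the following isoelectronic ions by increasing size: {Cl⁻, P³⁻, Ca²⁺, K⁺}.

All of these have 18 electrons, so size is governed by nuclear charge alone: the more protons, the stronger the pull on the same electron cloud, and the smaller the ion.
Nuclear charges: Ca²⁺ (Z=20), K⁺ (Z=19), Cl⁻ (Z=17), P³⁻ (Z=15).
Smallest to largest: Ca²⁺ < K⁺ < Cl⁻ < P³⁻.

Ca²⁺, K⁺, Cl⁻, P³⁻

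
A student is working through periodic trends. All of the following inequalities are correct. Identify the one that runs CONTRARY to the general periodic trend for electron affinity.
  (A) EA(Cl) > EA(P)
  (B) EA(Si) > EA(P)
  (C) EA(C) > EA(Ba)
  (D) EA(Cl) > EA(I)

(B)

The general trend: electron affinity increases across a period and decreases down a group.
(A) Cl (period 3, group 17) vs P (period 3, group 15): the stated order agrees with the simple trend.
(B) Si (period 3, group 14) vs P (period 3, group 15): the stated order contradicts the simple trend.
(C) C (period 2, group 14) vs Ba (period 6, group 2): the stated order agrees with the simple trend.
(D) Cl (period 3, group 17) vs I (period 5, group 17): the stated order agrees with the simple trend.
The exception is (B): adding an electron to P's half-filled 3p³ is unfavourable, so Si (3p²) has the more exothermic EA.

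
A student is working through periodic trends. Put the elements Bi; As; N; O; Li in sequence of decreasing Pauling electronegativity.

O, N, As, Bi, Li

Li is in period 2, group 1; N is in period 2, group 15; O is in period 2, group 16; As is in period 4, group 15; Bi is in period 6, group 15.
Atoms toward the upper right of the periodic table pull bonding electrons most strongly.
Here both period and group differ, so the two effects have to be weighed against each other.
Bi > Li: the two effects oppose for this pair; the across-period effect wins (2.02 vs 0.98).
As > Bi: they share group 15; the group trend gives As the larger value.
N > As: N sits above As in group 15, so the down-group effect alone puts N higher.
O > N: both are in period 2; the period trend gives O the larger value.
For reference (Pauling): Li 0.98, N 3.04, O 3.44, As 2.18, Bi 2.02.
So from highest to lowest: O > N > As > Bi > Li.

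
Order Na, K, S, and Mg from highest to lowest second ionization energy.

Consider each +1 ion: Na⁺ is the bare [Ne] core; K⁺ is the bare [Ar] core; S⁺ still has 5 valence electrons; Mg⁺ still has 1 valence electron.
Breaking into a closed-shell core is much more expensive than removing a leftover valence electron — K and Na have the largest IE_2 here.
Valence configurations: S⁺ [Ne]3s²3p³, Mg⁺ [Ne]3s¹.
Approximate IE_2 values (kJ/mol): Na 4562, K 3052, S 2252, Mg 1451.
Overall IE_2 order: Mg < S < K < Na.

Na > K > S > Mg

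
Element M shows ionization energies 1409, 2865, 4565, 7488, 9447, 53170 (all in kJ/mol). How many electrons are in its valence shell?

Look for the largest jump between consecutive ionization energies: IE6/IE5 ≈ 5.6, far larger than any earlier ratio.
That jump marks the point where a core electron is being removed. So the atom has 5 valence electrons.

5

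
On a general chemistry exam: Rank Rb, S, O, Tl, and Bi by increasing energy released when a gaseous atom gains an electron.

Tl < Rb < Bi < O < S

O is in period 2, group 16; S is in period 3, group 16; Rb is in period 5, group 1; Tl is in period 6, group 13; Bi is in period 6, group 15.
Electron affinity generally becomes more exothermic across a period toward the halogens and less exothermic down a group.
These span different periods and groups, so the two trends combine.
Rb > Tl: period and group pull opposite ways; the down-group shift dominates (47 vs 19 kJ/mol).
Bi > Rb: the two effects oppose for this pair; the across-period effect wins (91 vs 47 kJ/mol).
O > Bi: both effects reinforce here, so O is clearly the higher of the two.
S > O: this pair runs against the simple trend — see the exception note.
Note the exception: S has a higher electron affinity than O, contrary to the simple trend — the compact 2p subshell of O repels the added electron more than S's larger 3p does.
Approximate values (kJ/mol): O 141, S 200, Rb 47, Tl 19, Bi 91.
So from lowest to highest: Tl < Rb < Bi < O < S.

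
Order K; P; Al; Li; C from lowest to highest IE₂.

Al < P < C < K < Li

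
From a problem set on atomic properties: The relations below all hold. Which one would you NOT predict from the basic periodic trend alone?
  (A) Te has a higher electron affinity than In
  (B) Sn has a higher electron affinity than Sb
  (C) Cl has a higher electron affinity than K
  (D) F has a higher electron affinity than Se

(B)

The general trend: electron affinity increases across a period and decreases down a group.
(A) Te (period 5, group 16) vs In (period 5, group 13): the stated order agrees with the simple trend.
(B) Sn (period 5, group 14) vs Sb (period 5, group 15): the stated order contradicts the simple trend.
(C) Cl (period 3, group 17) vs K (period 4, group 1): the stated order agrees with the simple trend.
(D) F (period 2, group 17) vs Se (period 4, group 16): the stated order agrees with the simple trend.
The exception is (B): adding an electron to Sb's half-filled 5p³ is unfavourable, so Sn has the more exothermic EA.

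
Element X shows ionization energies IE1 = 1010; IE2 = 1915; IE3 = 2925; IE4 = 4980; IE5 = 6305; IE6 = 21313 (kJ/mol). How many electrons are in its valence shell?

5

Look for the largest jump between consecutive ionization energies: IE6/IE5 ≈ 3.4, far larger than any earlier ratio.
That jump marks the point where a core electron is being removed. So the atom has 5 valence electrons.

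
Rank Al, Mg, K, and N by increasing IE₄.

IE_4 is the cost of taking one more electron from the +3 cation: Al³⁺ is the bare [Ne] core; Mg³⁺ is already 1 electron into the core; K³⁺ is already 2 electrons into the core; N³⁺ still has 2 valence electrons.
Usually core removal costs more than valence removal, but here the competition is close: a tightly held n=2 valence electron can cost more to remove than an n=3 core electron, so the actual values have to decide it.
Tabulated IE_4 (kJ/mol): Al 11577, Mg 10543, K 5877, N 7475.
Hence IE_4: K < N < Mg < Al.

K < N < Mg < Al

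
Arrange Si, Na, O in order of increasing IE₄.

The fourth ionization energy removes an electron from the +3 ion. For each element: Si³⁺ still has 1 valence electron; Na³⁺ is already 2 electrons into the core; O³⁺ still has 3 valence electrons.
Pulling an electron out of a noble-gas core costs far more than removing a remaining valence electron, so Na sits at the high end of IE_4.
Valence configurations: Si³⁺ [Ne]3s¹, O³⁺ [He]2s²2p¹.
Approximate IE_4 values (kJ/mol): Si 4356, Na 9543, O 7469.
Overall IE_4 order: Si < O < Na.

Si < O < Na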